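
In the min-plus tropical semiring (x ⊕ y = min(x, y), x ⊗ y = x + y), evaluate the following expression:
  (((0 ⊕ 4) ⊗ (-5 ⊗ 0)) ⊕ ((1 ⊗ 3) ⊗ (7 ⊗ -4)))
(((0 ⊕ 4) ⊗ (-5 ⊗ 0)) ⊕ ((1 ⊗ 3) ⊗ (7 ⊗ -4))) = -5

Expand innermost to outermost. Recall ⊕ takes the minimum of its arguments and ⊗ takes their sum. Working out the expression (((0 ⊕ 4) ⊗ (-5 ⊗ 0)) ⊕ ((1 ⊗ 3) ⊗ (7 ⊗ -4))) gives -5.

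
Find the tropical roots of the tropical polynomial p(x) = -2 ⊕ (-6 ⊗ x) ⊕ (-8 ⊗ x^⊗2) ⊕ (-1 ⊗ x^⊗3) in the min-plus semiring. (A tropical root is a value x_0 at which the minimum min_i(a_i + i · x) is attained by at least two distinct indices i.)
Roots: {-7, 2, 4}

Each tropical root is a break point of the lower envelope of the lines y = a_i + i · x (there are 4 lines, with slopes 0, 1, ..., 3). Only the lines that attain the minimum somewhere contribute to roots; other lines are dominated. Here the surviving (envelope) indices are i = 3, i = 2, i = 1, i = 0.
Intersections between consecutive envelope lines give the roots: for adjacent envelope indices i < j the intersection is x = (a_i − a_j) / (j − i). Reading off the sorted break points: {-7, 2, 4}.
Verification: at each break x_0, at least two indices attain the minimum of min_i(a_i + i · x_0).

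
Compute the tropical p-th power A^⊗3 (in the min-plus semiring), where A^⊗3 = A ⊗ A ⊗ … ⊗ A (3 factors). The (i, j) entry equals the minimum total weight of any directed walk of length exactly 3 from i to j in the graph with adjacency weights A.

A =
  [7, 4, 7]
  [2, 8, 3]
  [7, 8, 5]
A^⊗3 =
  [13, 10, 12]
  [8, 13, 9]
  [13, 14, 14]

Each entry (A^⊗3)_ij equals the minimum over all length-3 walks i = v_0 → v_1 → … → v_3 = j of Σ_t A[v_t][v_{t+1}]. For example, for (i, j) = (0, 2) we minimise over 9 possible intermediate vertex sequences; the minimum is 12, attained along the walk 0 → 1 → 2 → 2.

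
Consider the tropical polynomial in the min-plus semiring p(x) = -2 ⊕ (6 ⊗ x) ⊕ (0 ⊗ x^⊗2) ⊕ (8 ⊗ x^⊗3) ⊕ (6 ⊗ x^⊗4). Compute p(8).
p(8) = -2

A tropical monomial a ⊗ x^⊗i evaluates to a + i · x. Evaluating each term at x = 8:
  Term 0 contributes -2 + 0 · 8 = -2
  Term 1 contributes 6 + 1 · 8 = 14
  Term 2 contributes 0 + 2 · 8 = 16
  Term 3 contributes 8 + 3 · 8 = 32
  Term 4 contributes 6 + 4 · 8 = 38
p(8) = ⊕ of these = min[-2, 14, 16, 32, 38] = -2.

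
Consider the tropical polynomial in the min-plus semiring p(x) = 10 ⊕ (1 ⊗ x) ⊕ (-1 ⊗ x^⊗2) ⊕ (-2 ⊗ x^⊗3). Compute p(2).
p(2) = 3

A tropical monomial a ⊗ x^⊗i evaluates to a + i · x. Evaluating each term at x = 2:
  Term 0 contributes 10 + 0 · 2 = 10
  Term 1 contributes 1 + 1 · 2 = 3
  Term 2 contributes -1 + 2 · 2 = 3
  Term 3 contributes -2 + 3 · 2 = 4
p(2) = ⊕ of these = min[10, 3, 3, 4] = 3.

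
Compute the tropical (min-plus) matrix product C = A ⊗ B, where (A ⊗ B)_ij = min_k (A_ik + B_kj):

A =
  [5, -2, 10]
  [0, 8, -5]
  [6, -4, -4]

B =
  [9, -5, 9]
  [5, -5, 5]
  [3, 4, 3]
A ⊗ B =
  [3, -7, 3]
  [-2, -5, -2]
  [-1, -9, -1]

Apply the min-plus product entry-by-entry:
  C[0][0] = min over k of (A[0][0] + B[0][0] = 5 + 9 = 14, A[0][1] + B[1][0] = -2 + 5 = 3, A[0][2] + B[2][0] = 10 + 3 = 13) = 3 (attained at k = 1)
  C[0][1] = min over k of (A[0][0] + B[0][1] = 5 + -5 = 0, A[0][1] + B[1][1] = -2 + -5 = -7, A[0][2] + B[2][1] = 10 + 4 = 14) = -7 (attained at k = 1)
  C[0][2] = min over k of (A[0][0] + B[0][2] = 5 + 9 = 14, A[0][1] + B[1][2] = -2 + 5 = 3, A[0][2] + B[2][2] = 10 + 3 = 13) = 3 (attained at k = 1)
  C[1][0] = min over k of (A[1][0] + B[0][0] = 0 + 9 = 9, A[1][1] + B[1][0] = 8 + 5 = 13, A[1][2] + B[2][0] = -5 + 3 = -2) = -2 (attained at k = 2)
  C[1][1] = min over k of (A[1][0] + B[0][1] = 0 + -5 = -5, A[1][1] + B[1][1] = 8 + -5 = 3, A[1][2] + B[2][1] = -5 + 4 = -1) = -5 (attained at k = 0)
  C[1][2] = min over k of (A[1][0] + B[0][2] = 0 + 9 = 9, A[1][1] + B[1][2] = 8 + 5 = 13, A[1][2] + B[2][2] = -5 + 3 = -2) = -2 (attained at k = 2)
  C[2][0] = min over k of (A[2][0] + B[0][0] = 6 + 9 = 15, A[2][1] + B[1][0] = -4 + 5 = 1, A[2][2] + B[2][0] = -4 + 3 = -1) = -1 (attained at k = 2)
  C[2][1] = min over k of (A[2][0] + B[0][1] = 6 + -5 = 1, A[2][1] + B[1][1] = -4 + -5 = -9, A[2][2] + B[2][1] = -4 + 4 = 0) = -9 (attained at k = 1)
  C[2][2] = min over k of (A[2][0] + B[0][2] = 6 + 9 = 15, A[2][1] + B[1][2] = -4 + 5 = 1, A[2][2] + B[2][2] = -4 + 3 = -1) = -1 (attained at k = 2)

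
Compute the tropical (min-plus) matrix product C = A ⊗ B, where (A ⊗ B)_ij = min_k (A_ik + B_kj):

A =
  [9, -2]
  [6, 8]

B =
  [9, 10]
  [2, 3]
A ⊗ B =
  [0, 1]
  [10, 11]

Apply the min-plus product entry-by-entry:
  C[0][0] = min over k of (A[0][0] + B[0][0] = 9 + 9 = 18, A[0][1] + B[1][0] = -2 + 2 = 0) = 0 (attained at k = 1)
  C[0][1] = min over k of (A[0][0] + B[0][1] = 9 + 10 = 19, A[0][1] + B[1][1] = -2 + 3 = 1) = 1 (attained at k = 1)
  C[1][0] = min over k of (A[1][0] + B[0][0] = 6 + 9 = 15, A[1][1] + B[1][0] = 8 + 2 = 10) = 10 (attained at k = 1)
  C[1][1] = min over k of (A[1][0] + B[0][1] = 6 + 10 = 16, A[1][1] + B[1][1] = 8 + 3 = 11) = 11 (attained at k = 1)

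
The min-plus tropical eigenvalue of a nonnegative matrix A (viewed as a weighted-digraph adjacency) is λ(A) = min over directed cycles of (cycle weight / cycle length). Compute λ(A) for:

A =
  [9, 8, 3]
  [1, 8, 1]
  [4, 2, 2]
λ(A) = 3/2

Enumerate directed cycles and compute their means (weight / length). Sample:
  cycle 0 → 0: weight = 9, length = 1, mean = 9/1 ≈ 9.000
  cycle 1 → 1: weight = 8, length = 1, mean = 8/1 ≈ 8.000
  cycle 2 → 2: weight = 2, length = 1, mean = 2/1 ≈ 2.000
  cycle 0 → 1 → 0: weight = 9, length = 2, mean = 9/2 ≈ 4.500
  cycle 0 → 2 → 0: weight = 7, length = 2, mean = 7/2 ≈ 3.500
  cycle 1 → 0 → 1: weight = 9, length = 2, mean = 9/2 ≈ 4.500
Minimum mean = 1.500, attained e.g. along the cycle 1 → 2 → 1 with weight 3 and length 2. So λ(A) = 3/2 = 3/2.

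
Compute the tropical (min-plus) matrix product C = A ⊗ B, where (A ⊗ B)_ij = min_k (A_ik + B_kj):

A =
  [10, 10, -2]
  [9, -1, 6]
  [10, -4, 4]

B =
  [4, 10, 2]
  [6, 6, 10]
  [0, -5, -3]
A ⊗ B =
  [-2, -7, -5]
  [5, 1, 3]
  [2, -1, 1]

Apply the min-plus product entry-by-entry:
  C[0][0] = min over k of (A[0][0] + B[0][0] = 10 + 4 = 14, A[0][1] + B[1][0] = 10 + 6 = 16, A[0][2] + B[2][0] = -2 + 0 = -2) = -2 (attained at k = 2)
  C[0][1] = min over k of (A[0][0] + B[0][1] = 10 + 10 = 20, A[0][1] + B[1][1] = 10 + 6 = 16, A[0][2] + B[2][1] = -2 + -5 = -7) = -7 (attained at k = 2)
  C[0][2] = min over k of (A[0][0] + B[0][2] = 10 + 2 = 12, A[0][1] + B[1][2] = 10 + 10 = 20, A[0][2] + B[2][2] = -2 + -3 = -5) = -5 (attained at k = 2)
  C[1][0] = min over k of (A[1][0] + B[0][0] = 9 + 4 = 13, A[1][1] + B[1][0] = -1 + 6 = 5, A[1][2] + B[2][0] = 6 + 0 = 6) = 5 (attained at k = 1)
  C[1][1] = min over k of (A[1][0] + B[0][1] = 9 + 10 = 19, A[1][1] + B[1][1] = -1 + 6 = 5, A[1][2] + B[2][1] = 6 + -5 = 1) = 1 (attained at k = 2)
  C[1][2] = min over k of (A[1][0] + B[0][2] = 9 + 2 = 11, A[1][1] + B[1][2] = -1 + 10 = 9, A[1][2] + B[2][2] = 6 + -3 = 3) = 3 (attained at k = 2)
  C[2][0] = min over k of (A[2][0] + B[0][0] = 10 + 4 = 14, A[2][1] + B[1][0] = -4 + 6 = 2, A[2][2] + B[2][0] = 4 + 0 = 4) = 2 (attained at k = 1)
  C[2][1] = min over k of (A[2][0] + B[0][1] = 10 + 10 = 20, A[2][1] + B[1][1] = -4 + 6 = 2, A[2][2] + B[2][1] = 4 + -5 = -1) = -1 (attained at k = 2)
  C[2][2] = min over k of (A[2][0] + B[0][2] = 10 + 2 = 12, A[2][1] + B[1][2] = -4 + 10 = 6, A[2][2] + B[2][2] = 4 + -3 = 1) = 1 (attained at k = 2)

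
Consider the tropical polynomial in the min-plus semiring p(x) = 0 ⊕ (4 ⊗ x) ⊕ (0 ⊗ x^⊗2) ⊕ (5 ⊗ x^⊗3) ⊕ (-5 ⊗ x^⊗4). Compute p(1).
p(1) = -1

A tropical monomial a ⊗ x^⊗i evaluates to a + i · x. Evaluating each term at x = 1:
  Term 0 contributes 0 + 0 · 1 = 0
  Term 1 contributes 4 + 1 · 1 = 5
  Term 2 contributes 0 + 2 · 1 = 2
  Term 3 contributes 5 + 3 · 1 = 8
  Term 4 contributes -5 + 4 · 1 = -1
p(1) = ⊕ of these = min[0, 5, 2, 8, -1] = -1.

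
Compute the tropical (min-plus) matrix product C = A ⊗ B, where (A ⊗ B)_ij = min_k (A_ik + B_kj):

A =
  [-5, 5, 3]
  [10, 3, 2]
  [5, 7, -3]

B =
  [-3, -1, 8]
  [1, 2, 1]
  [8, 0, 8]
A ⊗ B =
  [-8, -6, 3]
  [4, 2, 4]
  [2, -3, 5]

Apply the min-plus product entry-by-entry:
  C[0][0] = min over k of (A[0][0] + B[0][0] = -5 + -3 = -8, A[0][1] + B[1][0] = 5 + 1 = 6, A[0][2] + B[2][0] = 3 + 8 = 11) = -8 (attained at k = 0)
  C[0][1] = min over k of (A[0][0] + B[0][1] = -5 + -1 = -6, A[0][1] + B[1][1] = 5 + 2 = 7, A[0][2] + B[2][1] = 3 + 0 = 3) = -6 (attained at k = 0)
  C[0][2] = min over k of (A[0][0] + B[0][2] = -5 + 8 = 3, A[0][1] + B[1][2] = 5 + 1 = 6, A[0][2] + B[2][2] = 3 + 8 = 11) = 3 (attained at k = 0)
  C[1][0] = min over k of (A[1][0] + B[0][0] = 10 + -3 = 7, A[1][1] + B[1][0] = 3 + 1 = 4, A[1][2] + B[2][0] = 2 + 8 = 10) = 4 (attained at k = 1)
  C[1][1] = min over k of (A[1][0] + B[0][1] = 10 + -1 = 9, A[1][1] + B[1][1] = 3 + 2 = 5, A[1][2] + B[2][1] = 2 + 0 = 2) = 2 (attained at k = 2)
  C[1][2] = min over k of (A[1][0] + B[0][2] = 10 + 8 = 18, A[1][1] + B[1][2] = 3 + 1 = 4, A[1][2] + B[2][2] = 2 + 8 = 10) = 4 (attained at k = 1)
  C[2][0] = min over k of (A[2][0] + B[0][0] = 5 + -3 = 2, A[2][1] + B[1][0] = 7 + 1 = 8, A[2][2] + B[2][0] = -3 + 8 = 5) = 2 (attained at k = 0)
  C[2][1] = min over k of (A[2][0] + B[0][1] = 5 + -1 = 4, A[2][1] + B[1][1] = 7 + 2 = 9, A[2][2] + B[2][1] = -3 + 0 = -3) = -3 (attained at k = 2)
  C[2][2] = min over k of (A[2][0] + B[0][2] = 5 + 8 = 13, A[2][1] + B[1][2] = 7 + 1 = 8, A[2][2] + B[2][2] = -3 + 8 = 5) = 5 (attained at k = 2)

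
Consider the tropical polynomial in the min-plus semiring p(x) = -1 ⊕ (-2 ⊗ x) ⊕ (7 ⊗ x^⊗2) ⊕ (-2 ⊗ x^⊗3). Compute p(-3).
p(-3) = -11

A tropical monomial a ⊗ x^⊗i evaluates to a + i · x. Evaluating each term at x = -3:
  Term 0 contributes -1 + 0 · -3 = -1
  Term 1 contributes -2 + 1 · -3 = -5
  Term 2 contributes 7 + 2 · -3 = 1
  Term 3 contributes -2 + 3 · -3 = -11
p(-3) = ⊕ of these = min[-1, -5, 1, -11] = -11.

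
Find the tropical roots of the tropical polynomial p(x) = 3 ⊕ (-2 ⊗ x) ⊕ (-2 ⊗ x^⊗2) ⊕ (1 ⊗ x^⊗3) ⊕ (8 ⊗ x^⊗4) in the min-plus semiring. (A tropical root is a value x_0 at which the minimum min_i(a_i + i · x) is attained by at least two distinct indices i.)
Roots: {-7, -3, 0, 5}

Each tropical root is a break point of the lower envelope of the lines y = a_i + i · x (there are 5 lines, with slopes 0, 1, ..., 4). Only the lines that attain the minimum somewhere contribute to roots; other lines are dominated. Here the surviving (envelope) indices are i = 4, i = 3, i = 2, i = 1, i = 0.
Intersections between consecutive envelope lines give the roots: for adjacent envelope indices i < j the intersection is x = (a_i − a_j) / (j − i). Reading off the sorted break points: {-7, -3, 0, 5}.
Verification: at each break x_0, at least two indices attain the minimum of min_i(a_i + i · x_0).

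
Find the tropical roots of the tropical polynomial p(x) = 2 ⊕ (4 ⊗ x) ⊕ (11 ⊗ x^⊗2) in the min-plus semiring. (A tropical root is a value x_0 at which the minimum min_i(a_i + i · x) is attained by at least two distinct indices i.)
Roots: {-7, -2}

Each tropical root is a break point of the lower envelope of the lines y = a_i + i · x (there are 3 lines, with slopes 0, 1, ..., 2). Only the lines that attain the minimum somewhere contribute to roots; other lines are dominated. Here the surviving (envelope) indices are i = 2, i = 1, i = 0.
Intersections between consecutive envelope lines give the roots: for adjacent envelope indices i < j the intersection is x = (a_i − a_j) / (j − i). Reading off the sorted break points: {-7, -2}.
Verification: at each break x_0, at least two indices attain the minimum of min_i(a_i + i · x_0).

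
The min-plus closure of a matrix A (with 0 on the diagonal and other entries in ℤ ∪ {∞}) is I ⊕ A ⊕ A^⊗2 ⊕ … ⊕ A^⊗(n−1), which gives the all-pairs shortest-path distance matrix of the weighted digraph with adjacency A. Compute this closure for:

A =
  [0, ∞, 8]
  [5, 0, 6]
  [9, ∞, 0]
Closure =
  [0, ∞, 8]
  [5, 0, 6]
  [9, ∞, 0]

This is the Floyd-Warshall all-pairs shortest-path computation. For each intermediate vertex k = 0, 1, …, 2, update dist[i][j] ← min(dist[i][j], dist[i][k] + dist[k][j]). The final matrix gives, for each (i, j), the minimum total weight of any directed path from i to j (possibly empty when i = j).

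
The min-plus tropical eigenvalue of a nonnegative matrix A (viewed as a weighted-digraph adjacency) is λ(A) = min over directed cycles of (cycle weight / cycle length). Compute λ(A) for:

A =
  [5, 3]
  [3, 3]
λ(A) = 3

Enumerate directed cycles and compute their means (weight / length). Sample:
  cycle 0 → 0: weight = 5, length = 1, mean = 5/1 ≈ 5.000
  cycle 1 → 1: weight = 3, length = 1, mean = 3/1 ≈ 3.000
  cycle 0 → 1 → 0: weight = 6, length = 2, mean = 6/2 ≈ 3.000
  cycle 1 → 0 → 1: weight = 6, length = 2, mean = 6/2 ≈ 3.000
Minimum mean = 3.000, attained e.g. along the cycle 1 → 1 with weight 3 and length 1. So λ(A) = 3/1 = 3.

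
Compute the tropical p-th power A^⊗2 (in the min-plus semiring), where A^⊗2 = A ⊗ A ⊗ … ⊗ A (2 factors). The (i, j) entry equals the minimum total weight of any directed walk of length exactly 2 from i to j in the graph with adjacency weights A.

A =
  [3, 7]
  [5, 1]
A^⊗2 =
  [6, 8]
  [6, 2]

Each entry (A^⊗2)_ij equals the minimum over all length-2 walks i = v_0 → v_1 → … → v_2 = j of Σ_t A[v_t][v_{t+1}]. For example, for (i, j) = (0, 1) we minimise over 2 possible intermediate vertex sequences; the minimum is 8, attained along the walk 0 → 1 → 1.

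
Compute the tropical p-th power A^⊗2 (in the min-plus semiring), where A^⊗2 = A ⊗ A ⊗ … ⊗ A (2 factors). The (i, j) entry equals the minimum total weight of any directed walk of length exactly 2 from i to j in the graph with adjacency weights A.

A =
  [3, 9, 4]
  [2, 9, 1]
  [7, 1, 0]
A^⊗2 =
  [6, 5, 4]
  [5, 2, 1]
  [3, 1, 0]

Each entry (A^⊗2)_ij equals the minimum over all length-2 walks i = v_0 → v_1 → … → v_2 = j of Σ_t A[v_t][v_{t+1}]. For example, for (i, j) = (0, 2) we minimise over 3 possible intermediate vertex sequences; the minimum is 4, attained along the walk 0 → 2 → 2.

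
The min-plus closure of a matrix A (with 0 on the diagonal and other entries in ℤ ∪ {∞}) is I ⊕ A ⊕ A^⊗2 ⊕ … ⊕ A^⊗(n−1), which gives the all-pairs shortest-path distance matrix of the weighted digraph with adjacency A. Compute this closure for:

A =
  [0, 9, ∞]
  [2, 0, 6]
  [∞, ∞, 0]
Closure =
  [0, 9, 15]
  [2, 0, 6]
  [∞, ∞, 0]

This is the Floyd-Warshall all-pairs shortest-path computation. For each intermediate vertex k = 0, 1, …, 2, update dist[i][j] ← min(dist[i][j], dist[i][k] + dist[k][j]). The final matrix gives, for each (i, j), the minimum total weight of any directed path from i to j (possibly empty when i = j).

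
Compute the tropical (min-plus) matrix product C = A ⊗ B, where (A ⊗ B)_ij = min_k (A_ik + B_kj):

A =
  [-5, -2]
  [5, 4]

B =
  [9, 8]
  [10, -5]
A ⊗ B =
  [4, -7]
  [14, -1]

Apply the min-plus product entry-by-entry:
  C[0][0] = min over k of (A[0][0] + B[0][0] = -5 + 9 = 4, A[0][1] + B[1][0] = -2 + 10 = 8) = 4 (attained at k = 0)
  C[0][1] = min over k of (A[0][0] + B[0][1] = -5 + 8 = 3, A[0][1] + B[1][1] = -2 + -5 = -7) = -7 (attained at k = 1)
  C[1][0] = min over k of (A[1][0] + B[0][0] = 5 + 9 = 14, A[1][1] + B[1][0] = 4 + 10 = 14) = 14 (attained at k = 0)
  C[1][1] = min over k of (A[1][0] + B[0][1] = 5 + 8 = 13, A[1][1] + B[1][1] = 4 + -5 = -1) = -1 (attained at k = 1)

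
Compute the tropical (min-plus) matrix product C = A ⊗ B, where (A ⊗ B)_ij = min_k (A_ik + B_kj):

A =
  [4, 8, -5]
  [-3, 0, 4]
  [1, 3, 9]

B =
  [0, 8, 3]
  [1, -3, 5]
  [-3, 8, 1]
A ⊗ B =
  [-8, 3, -4]
  [-3, -3, 0]
  [1, 0, 4]

Apply the min-plus product entry-by-entry:
  C[0][0] = min over k of (A[0][0] + B[0][0] = 4 + 0 = 4, A[0][1] + B[1][0] = 8 + 1 = 9, A[0][2] + B[2][0] = -5 + -3 = -8) = -8 (attained at k = 2)
  C[0][1] = min over k of (A[0][0] + B[0][1] = 4 + 8 = 12, A[0][1] + B[1][1] = 8 + -3 = 5, A[0][2] + B[2][1] = -5 + 8 = 3) = 3 (attained at k = 2)
  C[0][2] = min over k of (A[0][0] + B[0][2] = 4 + 3 = 7, A[0][1] + B[1][2] = 8 + 5 = 13, A[0][2] + B[2][2] = -5 + 1 = -4) = -4 (attained at k = 2)
  C[1][0] = min over k of (A[1][0] + B[0][0] = -3 + 0 = -3, A[1][1] + B[1][0] = 0 + 1 = 1, A[1][2] + B[2][0] = 4 + -3 = 1) = -3 (attained at k = 0)
  C[1][1] = min over k of (A[1][0] + B[0][1] = -3 + 8 = 5, A[1][1] + B[1][1] = 0 + -3 = -3, A[1][2] + B[2][1] = 4 + 8 = 12) = -3 (attained at k = 1)
  C[1][2] = min over k of (A[1][0] + B[0][2] = -3 + 3 = 0, A[1][1] + B[1][2] = 0 + 5 = 5, A[1][2] + B[2][2] = 4 + 1 = 5) = 0 (attained at k = 0)
  C[2][0] = min over k of (A[2][0] + B[0][0] = 1 + 0 = 1, A[2][1] + B[1][0] = 3 + 1 = 4, A[2][2] + B[2][0] = 9 + -3 = 6) = 1 (attained at k = 0)
  C[2][1] = min over k of (A[2][0] + B[0][1] = 1 + 8 = 9, A[2][1] + B[1][1] = 3 + -3 = 0, A[2][2] + B[2][1] = 9 + 8 = 17) = 0 (attained at k = 1)
  C[2][2] = min over k of (A[2][0] + B[0][2] = 1 + 3 = 4, A[2][1] + B[1][2] = 3 + 5 = 8, A[2][2] + B[2][2] = 9 + 1 = 10) = 4 (attained at k = 0)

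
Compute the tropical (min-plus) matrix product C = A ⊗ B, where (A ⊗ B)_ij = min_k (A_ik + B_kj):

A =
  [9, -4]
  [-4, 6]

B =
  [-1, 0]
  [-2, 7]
A ⊗ B =
  [-6, 3]
  [-5, -4]

Apply the min-plus product entry-by-entry:
  C[0][0] = min over k of (A[0][0] + B[0][0] = 9 + -1 = 8, A[0][1] + B[1][0] = -4 + -2 = -6) = -6 (attained at k = 1)
  C[0][1] = min over k of (A[0][0] + B[0][1] = 9 + 0 = 9, A[0][1] + B[1][1] = -4 + 7 = 3) = 3 (attained at k = 1)
  C[1][0] = min over k of (A[1][0] + B[0][0] = -4 + -1 = -5, A[1][1] + B[1][0] = 6 + -2 = 4) = -5 (attained at k = 0)
  C[1][1] = min over k of (A[1][0] + B[0][1] = -4 + 0 = -4, A[1][1] + B[1][1] = 6 + 7 = 13) = -4 (attained at k = 0)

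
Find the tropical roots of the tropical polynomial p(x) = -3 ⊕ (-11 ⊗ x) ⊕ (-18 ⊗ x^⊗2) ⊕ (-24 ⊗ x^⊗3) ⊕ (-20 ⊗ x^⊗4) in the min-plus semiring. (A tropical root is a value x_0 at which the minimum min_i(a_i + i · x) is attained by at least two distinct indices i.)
Roots: {-4, 6, 7, 8}

Each tropical root is a break point of the lower envelope of the lines y = a_i + i · x (there are 5 lines, with slopes 0, 1, ..., 4). Only the lines that attain the minimum somewhere contribute to roots; other lines are dominated. Here the surviving (envelope) indices are i = 4, i = 3, i = 2, i = 1, i = 0.
Intersections between consecutive envelope lines give the roots: for adjacent envelope indices i < j the intersection is x = (a_i − a_j) / (j − i). Reading off the sorted break points: {-4, 6, 7, 8}.
Verification: at each break x_0, at least two indices attain the minimum of min_i(a_i + i · x_0).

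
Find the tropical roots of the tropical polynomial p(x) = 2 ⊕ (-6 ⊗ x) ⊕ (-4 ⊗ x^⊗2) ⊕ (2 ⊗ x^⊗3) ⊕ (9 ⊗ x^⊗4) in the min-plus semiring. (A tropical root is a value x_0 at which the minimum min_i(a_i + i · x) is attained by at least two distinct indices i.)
Roots: {-7, -6, -2, 8}

Each tropical root is a break point of the lower envelope of the lines y = a_i + i · x (there are 5 lines, with slopes 0, 1, ..., 4). Only the lines that attain the minimum somewhere contribute to roots; other lines are dominated. Here the surviving (envelope) indices are i = 4, i = 3, i = 2, i = 1, i = 0.
Intersections between consecutive envelope lines give the roots: for adjacent envelope indices i < j the intersection is x = (a_i − a_j) / (j − i). Reading off the sorted break points: {-7, -6, -2, 8}.
Verification: at each break x_0, at least two indices attain the minimum of min_i(a_i + i · x_0).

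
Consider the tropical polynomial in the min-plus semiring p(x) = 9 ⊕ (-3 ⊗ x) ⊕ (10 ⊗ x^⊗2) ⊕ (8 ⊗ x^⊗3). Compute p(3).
p(3) = 0

A tropical monomial a ⊗ x^⊗i evaluates to a + i · x. Evaluating each term at x = 3:
  Term 0 contributes 9 + 0 · 3 = 9
  Term 1 contributes -3 + 1 · 3 = 0
  Term 2 contributes 10 + 2 · 3 = 16
  Term 3 contributes 8 + 3 · 3 = 17
p(3) = ⊕ of these = min[9, 0, 16, 17] = 0.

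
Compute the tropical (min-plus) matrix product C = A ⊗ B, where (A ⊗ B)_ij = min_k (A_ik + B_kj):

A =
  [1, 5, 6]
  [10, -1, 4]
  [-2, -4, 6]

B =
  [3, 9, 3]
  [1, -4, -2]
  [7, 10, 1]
A ⊗ B =
  [4, 1, 3]
  [0, -5, -3]
  [-3, -8, -6]

Apply the min-plus product entry-by-entry:
  C[0][0] = min over k of (A[0][0] + B[0][0] = 1 + 3 = 4, A[0][1] + B[1][0] = 5 + 1 = 6, A[0][2] + B[2][0] = 6 + 7 = 13) = 4 (attained at k = 0)
  C[0][1] = min over k of (A[0][0] + B[0][1] = 1 + 9 = 10, A[0][1] + B[1][1] = 5 + -4 = 1, A[0][2] + B[2][1] = 6 + 10 = 16) = 1 (attained at k = 1)
  C[0][2] = min over k of (A[0][0] + B[0][2] = 1 + 3 = 4, A[0][1] + B[1][2] = 5 + -2 = 3, A[0][2] + B[2][2] = 6 + 1 = 7) = 3 (attained at k = 1)
  C[1][0] = min over k of (A[1][0] + B[0][0] = 10 + 3 = 13, A[1][1] + B[1][0] = -1 + 1 = 0, A[1][2] + B[2][0] = 4 + 7 = 11) = 0 (attained at k = 1)
  C[1][1] = min over k of (A[1][0] + B[0][1] = 10 + 9 = 19, A[1][1] + B[1][1] = -1 + -4 = -5, A[1][2] + B[2][1] = 4 + 10 = 14) = -5 (attained at k = 1)
  C[1][2] = min over k of (A[1][0] + B[0][2] = 10 + 3 = 13, A[1][1] + B[1][2] = -1 + -2 = -3, A[1][2] + B[2][2] = 4 + 1 = 5) = -3 (attained at k = 1)
  C[2][0] = min over k of (A[2][0] + B[0][0] = -2 + 3 = 1, A[2][1] + B[1][0] = -4 + 1 = -3, A[2][2] + B[2][0] = 6 + 7 = 13) = -3 (attained at k = 1)
  C[2][1] = min over k of (A[2][0] + B[0][1] = -2 + 9 = 7, A[2][1] + B[1][1] = -4 + -4 = -8, A[2][2] + B[2][1] = 6 + 10 = 16) = -8 (attained at k = 1)
  C[2][2] = min over k of (A[2][0] + B[0][2] = -2 + 3 = 1, A[2][1] + B[1][2] = -4 + -2 = -6, A[2][2] + B[2][2] = 6 + 1 = 7) = -6 (attained at k = 1)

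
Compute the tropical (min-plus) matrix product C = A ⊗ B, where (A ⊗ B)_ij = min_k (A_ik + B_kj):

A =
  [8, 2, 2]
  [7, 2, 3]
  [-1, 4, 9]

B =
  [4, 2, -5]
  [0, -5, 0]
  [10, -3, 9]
A ⊗ B =
  [2, -3, 2]
  [2, -3, 2]
  [3, -1, -6]

Apply the min-plus product entry-by-entry:
  C[0][0] = min over k of (A[0][0] + B[0][0] = 8 + 4 = 12, A[0][1] + B[1][0] = 2 + 0 = 2, A[0][2] + B[2][0] = 2 + 10 = 12) = 2 (attained at k = 1)
  C[0][1] = min over k of (A[0][0] + B[0][1] = 8 + 2 = 10, A[0][1] + B[1][1] = 2 + -5 = -3, A[0][2] + B[2][1] = 2 + -3 = -1) = -3 (attained at k = 1)
  C[0][2] = min over k of (A[0][0] + B[0][2] = 8 + -5 = 3, A[0][1] + B[1][2] = 2 + 0 = 2, A[0][2] + B[2][2] = 2 + 9 = 11) = 2 (attained at k = 1)
  C[1][0] = min over k of (A[1][0] + B[0][0] = 7 + 4 = 11, A[1][1] + B[1][0] = 2 + 0 = 2, A[1][2] + B[2][0] = 3 + 10 = 13) = 2 (attained at k = 1)
  C[1][1] = min over k of (A[1][0] + B[0][1] = 7 + 2 = 9, A[1][1] + B[1][1] = 2 + -5 = -3, A[1][2] + B[2][1] = 3 + -3 = 0) = -3 (attained at k = 1)
  C[1][2] = min over k of (A[1][0] + B[0][2] = 7 + -5 = 2, A[1][1] + B[1][2] = 2 + 0 = 2, A[1][2] + B[2][2] = 3 + 9 = 12) = 2 (attained at k = 0)
  C[2][0] = min over k of (A[2][0] + B[0][0] = -1 + 4 = 3, A[2][1] + B[1][0] = 4 + 0 = 4, A[2][2] + B[2][0] = 9 + 10 = 19) = 3 (attained at k = 0)
  C[2][1] = min over k of (A[2][0] + B[0][1] = -1 + 2 = 1, A[2][1] + B[1][1] = 4 + -5 = -1, A[2][2] + B[2][1] = 9 + -3 = 6) = -1 (attained at k = 1)
  C[2][2] = min over k of (A[2][0] + B[0][2] = -1 + -5 = -6, A[2][1] + B[1][2] = 4 + 0 = 4, A[2][2] + B[2][2] = 9 + 9 = 18) = -6 (attained at k = 0)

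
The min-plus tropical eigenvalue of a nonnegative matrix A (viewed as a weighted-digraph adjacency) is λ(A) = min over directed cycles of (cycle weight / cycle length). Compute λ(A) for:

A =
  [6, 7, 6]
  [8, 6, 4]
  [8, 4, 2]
λ(A) = 2

Enumerate directed cycles and compute their means (weight / length). Sample:
  cycle 0 → 0: weight = 6, length = 1, mean = 6/1 ≈ 6.000
  cycle 1 → 1: weight = 6, length = 1, mean = 6/1 ≈ 6.000
  cycle 2 → 2: weight = 2, length = 1, mean = 2/1 ≈ 2.000
  cycle 0 → 1 → 0: weight = 15, length = 2, mean = 15/2 ≈ 7.500
  cycle 0 → 2 → 0: weight = 14, length = 2, mean = 14/2 ≈ 7.000
  cycle 1 → 0 → 1: weight = 15, length = 2, mean = 15/2 ≈ 7.500
Minimum mean = 2.000, attained e.g. along the cycle 2 → 2 with weight 2 and length 1. So λ(A) = 2/1 = 2.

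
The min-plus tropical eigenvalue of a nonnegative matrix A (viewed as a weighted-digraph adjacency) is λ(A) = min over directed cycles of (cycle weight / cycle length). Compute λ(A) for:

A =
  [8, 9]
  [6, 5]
λ(A) = 5

Enumerate directed cycles and compute their means (weight / length). Sample:
  cycle 0 → 0: weight = 8, length = 1, mean = 8/1 ≈ 8.000
  cycle 1 → 1: weight = 5, length = 1, mean = 5/1 ≈ 5.000
  cycle 0 → 1 → 0: weight = 15, length = 2, mean = 15/2 ≈ 7.500
  cycle 1 → 0 → 1: weight = 15, length = 2, mean = 15/2 ≈ 7.500
Minimum mean = 5.000, attained e.g. along the cycle 1 → 1 with weight 5 and length 1. So λ(A) = 5/1 = 5.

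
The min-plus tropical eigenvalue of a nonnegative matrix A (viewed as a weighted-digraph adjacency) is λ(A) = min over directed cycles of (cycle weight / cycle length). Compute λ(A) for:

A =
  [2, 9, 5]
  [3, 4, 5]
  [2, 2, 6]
λ(A) = 2

Enumerate directed cycles and compute their means (weight / length). Sample:
  cycle 0 → 0: weight = 2, length = 1, mean = 2/1 ≈ 2.000
  cycle 1 → 1: weight = 4, length = 1, mean = 4/1 ≈ 4.000
  cycle 2 → 2: weight = 6, length = 1, mean = 6/1 ≈ 6.000
  cycle 0 → 1 → 0: weight = 12, length = 2, mean = 12/2 ≈ 6.000
  cycle 0 → 2 → 0: weight = 7, length = 2, mean = 7/2 ≈ 3.500
  cycle 1 → 0 → 1: weight = 12, length = 2, mean = 12/2 ≈ 6.000
Minimum mean = 2.000, attained e.g. along the cycle 0 → 0 with weight 2 and length 1. So λ(A) = 2/1 = 2.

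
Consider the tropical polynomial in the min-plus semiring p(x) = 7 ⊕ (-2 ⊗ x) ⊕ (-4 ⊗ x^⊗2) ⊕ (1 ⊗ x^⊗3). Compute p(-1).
p(-1) = -6

A tropical monomial a ⊗ x^⊗i evaluates to a + i · x. Evaluating each term at x = -1:
  Term 0 contributes 7 + 0 · -1 = 7
  Term 1 contributes -2 + 1 · -1 = -3
  Term 2 contributes -4 + 2 · -1 = -6
  Term 3 contributes 1 + 3 · -1 = -2
p(-1) = ⊕ of these = min[7, -3, -6, -2] = -6.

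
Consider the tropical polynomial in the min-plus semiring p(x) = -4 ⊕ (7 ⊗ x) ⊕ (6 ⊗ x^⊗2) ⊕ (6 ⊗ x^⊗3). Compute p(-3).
p(-3) = -4

A tropical monomial a ⊗ x^⊗i evaluates to a + i · x. Evaluating each term at x = -3:
  Term 0 contributes -4 + 0 · -3 = -4
  Term 1 contributes 7 + 1 · -3 = 4
  Term 2 contributes 6 + 2 · -3 = 0
  Term 3 contributes 6 + 3 · -3 = -3
p(-3) = ⊕ of these = min[-4, 4, 0, -3] = -4.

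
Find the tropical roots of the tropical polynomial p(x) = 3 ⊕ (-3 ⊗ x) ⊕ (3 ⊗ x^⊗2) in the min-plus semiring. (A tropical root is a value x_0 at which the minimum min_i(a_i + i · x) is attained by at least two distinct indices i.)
Roots: {-6, 6}

Each tropical root is a break point of the lower envelope of the lines y = a_i + i · x (there are 3 lines, with slopes 0, 1, ..., 2). Only the lines that attain the minimum somewhere contribute to roots; other lines are dominated. Here the surviving (envelope) indices are i = 2, i = 1, i = 0.
Intersections between consecutive envelope lines give the roots: for adjacent envelope indices i < j the intersection is x = (a_i − a_j) / (j − i). Reading off the sorted break points: {-6, 6}.
Verification: at each break x_0, at least two indices attain the minimum of min_i(a_i + i · x_0).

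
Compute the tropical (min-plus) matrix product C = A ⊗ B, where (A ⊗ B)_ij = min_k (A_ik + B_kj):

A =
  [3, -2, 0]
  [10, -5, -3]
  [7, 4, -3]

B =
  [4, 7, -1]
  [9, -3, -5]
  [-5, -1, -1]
A ⊗ B =
  [-5, -5, -7]
  [-8, -8, -10]
  [-8, -4, -4]

Apply the min-plus product entry-by-entry:
  C[0][0] = min over k of (A[0][0] + B[0][0] = 3 + 4 = 7, A[0][1] + B[1][0] = -2 + 9 = 7, A[0][2] + B[2][0] = 0 + -5 = -5) = -5 (attained at k = 2)
  C[0][1] = min over k of (A[0][0] + B[0][1] = 3 + 7 = 10, A[0][1] + B[1][1] = -2 + -3 = -5, A[0][2] + B[2][1] = 0 + -1 = -1) = -5 (attained at k = 1)
  C[0][2] = min over k of (A[0][0] + B[0][2] = 3 + -1 = 2, A[0][1] + B[1][2] = -2 + -5 = -7, A[0][2] + B[2][2] = 0 + -1 = -1) = -7 (attained at k = 1)
  C[1][0] = min over k of (A[1][0] + B[0][0] = 10 + 4 = 14, A[1][1] + B[1][0] = -5 + 9 = 4, A[1][2] + B[2][0] = -3 + -5 = -8) = -8 (attained at k = 2)
  C[1][1] = min over k of (A[1][0] + B[0][1] = 10 + 7 = 17, A[1][1] + B[1][1] = -5 + -3 = -8, A[1][2] + B[2][1] = -3 + -1 = -4) = -8 (attained at k = 1)
  C[1][2] = min over k of (A[1][0] + B[0][2] = 10 + -1 = 9, A[1][1] + B[1][2] = -5 + -5 = -10, A[1][2] + B[2][2] = -3 + -1 = -4) = -10 (attained at k = 1)
  C[2][0] = min over k of (A[2][0] + B[0][0] = 7 + 4 = 11, A[2][1] + B[1][0] = 4 + 9 = 13, A[2][2] + B[2][0] = -3 + -5 = -8) = -8 (attained at k = 2)
  C[2][1] = min over k of (A[2][0] + B[0][1] = 7 + 7 = 14, A[2][1] + B[1][1] = 4 + -3 = 1, A[2][2] + B[2][1] = -3 + -1 = -4) = -4 (attained at k = 2)
  C[2][2] = min over k of (A[2][0] + B[0][2] = 7 + -1 = 6, A[2][1] + B[1][2] = 4 + -5 = -1, A[2][2] + B[2][2] = -3 + -1 = -4) = -4 (attained at k = 2)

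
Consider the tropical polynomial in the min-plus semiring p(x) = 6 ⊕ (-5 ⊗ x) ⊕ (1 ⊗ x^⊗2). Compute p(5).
p(5) = 0

A tropical monomial a ⊗ x^⊗i evaluates to a + i · x. Evaluating each term at x = 5:
  Term 0 contributes 6 + 0 · 5 = 6
  Term 1 contributes -5 + 1 · 5 = 0
  Term 2 contributes 1 + 2 · 5 = 11
p(5) = ⊕ of these = min[6, 0, 11] = 0.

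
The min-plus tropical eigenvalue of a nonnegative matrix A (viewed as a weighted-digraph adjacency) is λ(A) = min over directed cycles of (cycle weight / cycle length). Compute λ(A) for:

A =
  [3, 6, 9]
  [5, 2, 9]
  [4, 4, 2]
λ(A) = 2

Enumerate directed cycles and compute their means (weight / length). Sample:
  cycle 0 → 0: weight = 3, length = 1, mean = 3/1 ≈ 3.000
  cycle 1 → 1: weight = 2, length = 1, mean = 2/1 ≈ 2.000
  cycle 2 → 2: weight = 2, length = 1, mean = 2/1 ≈ 2.000
  cycle 0 → 1 → 0: weight = 11, length = 2, mean = 11/2 ≈ 5.500
  cycle 0 → 2 → 0: weight = 13, length = 2, mean = 13/2 ≈ 6.500
  cycle 1 → 0 → 1: weight = 11, length = 2, mean = 11/2 ≈ 5.500
Minimum mean = 2.000, attained e.g. along the cycle 1 → 1 with weight 2 and length 1. So λ(A) = 2/1 = 2.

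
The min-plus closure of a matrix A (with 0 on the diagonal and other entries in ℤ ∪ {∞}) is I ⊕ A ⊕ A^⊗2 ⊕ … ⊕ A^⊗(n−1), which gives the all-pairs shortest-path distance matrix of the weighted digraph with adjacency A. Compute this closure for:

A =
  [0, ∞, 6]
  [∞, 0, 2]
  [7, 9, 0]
Closure =
  [0, 15, 6]
  [9, 0, 2]
  [7, 9, 0]

This is the Floyd-Warshall all-pairs shortest-path computation. For each intermediate vertex k = 0, 1, …, 2, update dist[i][j] ← min(dist[i][j], dist[i][k] + dist[k][j]). The final matrix gives, for each (i, j), the minimum total weight of any directed path from i to j (possibly empty when i = j).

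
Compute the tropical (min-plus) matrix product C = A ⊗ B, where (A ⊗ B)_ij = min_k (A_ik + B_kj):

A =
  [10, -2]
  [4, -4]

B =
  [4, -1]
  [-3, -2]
A ⊗ B =
  [-5, -4]
  [-7, -6]

Apply the min-plus product entry-by-entry:
  C[0][0] = min over k of (A[0][0] + B[0][0] = 10 + 4 = 14, A[0][1] + B[1][0] = -2 + -3 = -5) = -5 (attained at k = 1)
  C[0][1] = min over k of (A[0][0] + B[0][1] = 10 + -1 = 9, A[0][1] + B[1][1] = -2 + -2 = -4) = -4 (attained at k = 1)
  C[1][0] = min over k of (A[1][0] + B[0][0] = 4 + 4 = 8, A[1][1] + B[1][0] = -4 + -3 = -7) = -7 (attained at k = 1)
  C[1][1] = min over k of (A[1][0] + B[0][1] = 4 + -1 = 3, A[1][1] + B[1][1] = -4 + -2 = -6) = -6 (attained at k = 1)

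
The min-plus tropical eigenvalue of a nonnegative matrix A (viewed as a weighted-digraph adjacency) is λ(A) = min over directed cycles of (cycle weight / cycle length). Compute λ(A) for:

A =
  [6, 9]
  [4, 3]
λ(A) = 3

Enumerate directed cycles and compute their means (weight / length). Sample:
  cycle 0 → 0: weight = 6, length = 1, mean = 6/1 ≈ 6.000
  cycle 1 → 1: weight = 3, length = 1, mean = 3/1 ≈ 3.000
  cycle 0 → 1 → 0: weight = 13, length = 2, mean = 13/2 ≈ 6.500
  cycle 1 → 0 → 1: weight = 13, length = 2, mean = 13/2 ≈ 6.500
Minimum mean = 3.000, attained e.g. along the cycle 1 → 1 with weight 3 and length 1. So λ(A) = 3/1 = 3.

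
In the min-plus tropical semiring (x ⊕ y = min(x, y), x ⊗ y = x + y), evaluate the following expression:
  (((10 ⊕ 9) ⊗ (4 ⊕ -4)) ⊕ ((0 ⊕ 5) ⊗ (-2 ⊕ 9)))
(((10 ⊕ 9) ⊗ (4 ⊕ -4)) ⊕ ((0 ⊕ 5) ⊗ (-2 ⊕ 9))) = -2

Expand innermost to outermost. Recall ⊕ takes the minimum of its arguments and ⊗ takes their sum. Working out the expression (((10 ⊕ 9) ⊗ (4 ⊕ -4)) ⊕ ((0 ⊕ 5) ⊗ (-2 ⊕ 9))) gives -2.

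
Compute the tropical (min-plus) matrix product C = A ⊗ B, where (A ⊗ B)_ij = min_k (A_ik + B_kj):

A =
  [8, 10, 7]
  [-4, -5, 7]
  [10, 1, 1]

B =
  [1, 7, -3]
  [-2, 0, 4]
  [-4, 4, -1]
A ⊗ B =
  [3, 10, 5]
  [-7, -5, -7]
  [-3, 1, 0]

Apply the min-plus product entry-by-entry:
  C[0][0] = min over k of (A[0][0] + B[0][0] = 8 + 1 = 9, A[0][1] + B[1][0] = 10 + -2 = 8, A[0][2] + B[2][0] = 7 + -4 = 3) = 3 (attained at k = 2)
  C[0][1] = min over k of (A[0][0] + B[0][1] = 8 + 7 = 15, A[0][1] + B[1][1] = 10 + 0 = 10, A[0][2] + B[2][1] = 7 + 4 = 11) = 10 (attained at k = 1)
  C[0][2] = min over k of (A[0][0] + B[0][2] = 8 + -3 = 5, A[0][1] + B[1][2] = 10 + 4 = 14, A[0][2] + B[2][2] = 7 + -1 = 6) = 5 (attained at k = 0)
  C[1][0] = min over k of (A[1][0] + B[0][0] = -4 + 1 = -3, A[1][1] + B[1][0] = -5 + -2 = -7, A[1][2] + B[2][0] = 7 + -4 = 3) = -7 (attained at k = 1)
  C[1][1] = min over k of (A[1][0] + B[0][1] = -4 + 7 = 3, A[1][1] + B[1][1] = -5 + 0 = -5, A[1][2] + B[2][1] = 7 + 4 = 11) = -5 (attained at k = 1)
  C[1][2] = min over k of (A[1][0] + B[0][2] = -4 + -3 = -7, A[1][1] + B[1][2] = -5 + 4 = -1, A[1][2] + B[2][2] = 7 + -1 = 6) = -7 (attained at k = 0)
  C[2][0] = min over k of (A[2][0] + B[0][0] = 10 + 1 = 11, A[2][1] + B[1][0] = 1 + -2 = -1, A[2][2] + B[2][0] = 1 + -4 = -3) = -3 (attained at k = 2)
  C[2][1] = min over k of (A[2][0] + B[0][1] = 10 + 7 = 17, A[2][1] + B[1][1] = 1 + 0 = 1, A[2][2] + B[2][1] = 1 + 4 = 5) = 1 (attained at k = 1)
  C[2][2] = min over k of (A[2][0] + B[0][2] = 10 + -3 = 7, A[2][1] + B[1][2] = 1 + 4 = 5, A[2][2] + B[2][2] = 1 + -1 = 0) = 0 (attained at k = 2)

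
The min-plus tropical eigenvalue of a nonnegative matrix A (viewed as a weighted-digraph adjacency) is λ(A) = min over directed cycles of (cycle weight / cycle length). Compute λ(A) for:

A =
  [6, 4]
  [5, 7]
λ(A) = 9/2

Enumerate directed cycles and compute their means (weight / length). Sample:
  cycle 0 → 0: weight = 6, length = 1, mean = 6/1 ≈ 6.000
  cycle 1 → 1: weight = 7, length = 1, mean = 7/1 ≈ 7.000
  cycle 0 → 1 → 0: weight = 9, length = 2, mean = 9/2 ≈ 4.500
  cycle 1 → 0 → 1: weight = 9, length = 2, mean = 9/2 ≈ 4.500
Minimum mean = 4.500, attained e.g. along the cycle 0 → 1 → 0 with weight 9 and length 2. So λ(A) = 9/2 = 9/2.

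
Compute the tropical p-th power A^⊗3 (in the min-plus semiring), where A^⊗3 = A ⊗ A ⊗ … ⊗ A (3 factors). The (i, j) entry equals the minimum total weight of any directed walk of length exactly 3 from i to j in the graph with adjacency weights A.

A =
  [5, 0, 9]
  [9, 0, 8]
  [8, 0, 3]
A^⊗3 =
  [9, 0, 8]
  [9, 0, 8]
  [9, 0, 8]

Each entry (A^⊗3)_ij equals the minimum over all length-3 walks i = v_0 → v_1 → … → v_3 = j of Σ_t A[v_t][v_{t+1}]. For example, for (i, j) = (0, 2) we minimise over 9 possible intermediate vertex sequences; the minimum is 8, attained along the walk 0 → 1 → 1 → 2.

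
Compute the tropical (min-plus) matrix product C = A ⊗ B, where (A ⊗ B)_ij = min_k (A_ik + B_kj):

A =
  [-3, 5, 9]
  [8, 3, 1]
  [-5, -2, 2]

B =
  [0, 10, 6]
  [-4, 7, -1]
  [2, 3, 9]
A ⊗ B =
  [-3, 7, 3]
  [-1, 4, 2]
  [-6, 5, -3]

Apply the min-plus product entry-by-entry:
  C[0][0] = min over k of (A[0][0] + B[0][0] = -3 + 0 = -3, A[0][1] + B[1][0] = 5 + -4 = 1, A[0][2] + B[2][0] = 9 + 2 = 11) = -3 (attained at k = 0)
  C[0][1] = min over k of (A[0][0] + B[0][1] = -3 + 10 = 7, A[0][1] + B[1][1] = 5 + 7 = 12, A[0][2] + B[2][1] = 9 + 3 = 12) = 7 (attained at k = 0)
  C[0][2] = min over k of (A[0][0] + B[0][2] = -3 + 6 = 3, A[0][1] + B[1][2] = 5 + -1 = 4, A[0][2] + B[2][2] = 9 + 9 = 18) = 3 (attained at k = 0)
  C[1][0] = min over k of (A[1][0] + B[0][0] = 8 + 0 = 8, A[1][1] + B[1][0] = 3 + -4 = -1, A[1][2] + B[2][0] = 1 + 2 = 3) = -1 (attained at k = 1)
  C[1][1] = min over k of (A[1][0] + B[0][1] = 8 + 10 = 18, A[1][1] + B[1][1] = 3 + 7 = 10, A[1][2] + B[2][1] = 1 + 3 = 4) = 4 (attained at k = 2)
  C[1][2] = min over k of (A[1][0] + B[0][2] = 8 + 6 = 14, A[1][1] + B[1][2] = 3 + -1 = 2, A[1][2] + B[2][2] = 1 + 9 = 10) = 2 (attained at k = 1)
  C[2][0] = min over k of (A[2][0] + B[0][0] = -5 + 0 = -5, A[2][1] + B[1][0] = -2 + -4 = -6, A[2][2] + B[2][0] = 2 + 2 = 4) = -6 (attained at k = 1)
  C[2][1] = min over k of (A[2][0] + B[0][1] = -5 + 10 = 5, A[2][1] + B[1][1] = -2 + 7 = 5, A[2][2] + B[2][1] = 2 + 3 = 5) = 5 (attained at k = 0)
  C[2][2] = min over k of (A[2][0] + B[0][2] = -5 + 6 = 1, A[2][1] + B[1][2] = -2 + -1 = -3, A[2][2] + B[2][2] = 2 + 9 = 11) = -3 (attained at k = 1)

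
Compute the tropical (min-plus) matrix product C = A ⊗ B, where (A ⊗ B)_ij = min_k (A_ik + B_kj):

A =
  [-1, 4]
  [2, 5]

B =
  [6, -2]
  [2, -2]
A ⊗ B =
  [5, -3]
  [7, 0]

Apply the min-plus product entry-by-entry:
  C[0][0] = min over k of (A[0][0] + B[0][0] = -1 + 6 = 5, A[0][1] + B[1][0] = 4 + 2 = 6) = 5 (attained at k = 0)
  C[0][1] = min over k of (A[0][0] + B[0][1] = -1 + -2 = -3, A[0][1] + B[1][1] = 4 + -2 = 2) = -3 (attained at k = 0)
  C[1][0] = min over k of (A[1][0] + B[0][0] = 2 + 6 = 8, A[1][1] + B[1][0] = 5 + 2 = 7) = 7 (attained at k = 1)
  C[1][1] = min over k of (A[1][0] + B[0][1] = 2 + -2 = 0, A[1][1] + B[1][1] = 5 + -2 = 3) = 0 (attained at k = 0)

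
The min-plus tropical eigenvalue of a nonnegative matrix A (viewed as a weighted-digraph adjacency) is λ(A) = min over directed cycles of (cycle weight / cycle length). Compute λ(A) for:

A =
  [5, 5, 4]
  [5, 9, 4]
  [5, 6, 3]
λ(A) = 3

Enumerate directed cycles and compute their means (weight / length). Sample:
  cycle 0 → 0: weight = 5, length = 1, mean = 5/1 ≈ 5.000
  cycle 1 → 1: weight = 9, length = 1, mean = 9/1 ≈ 9.000
  cycle 2 → 2: weight = 3, length = 1, mean = 3/1 ≈ 3.000
  cycle 0 → 1 → 0: weight = 10, length = 2, mean = 10/2 ≈ 5.000
  cycle 0 → 2 → 0: weight = 9, length = 2, mean = 9/2 ≈ 4.500
  cycle 1 → 0 → 1: weight = 10, length = 2, mean = 10/2 ≈ 5.000
Minimum mean = 3.000, attained e.g. along the cycle 2 → 2 with weight 3 and length 1. So λ(A) = 3/1 = 3.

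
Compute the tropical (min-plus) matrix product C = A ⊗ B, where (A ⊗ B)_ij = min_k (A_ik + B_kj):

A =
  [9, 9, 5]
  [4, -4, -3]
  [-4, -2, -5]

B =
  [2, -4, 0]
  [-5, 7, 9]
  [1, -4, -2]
A ⊗ B =
  [4, 1, 3]
  [-9, -7, -5]
  [-7, -9, -7]

Apply the min-plus product entry-by-entry:
  C[0][0] = min over k of (A[0][0] + B[0][0] = 9 + 2 = 11, A[0][1] + B[1][0] = 9 + -5 = 4, A[0][2] + B[2][0] = 5 + 1 = 6) = 4 (attained at k = 1)
  C[0][1] = min over k of (A[0][0] + B[0][1] = 9 + -4 = 5, A[0][1] + B[1][1] = 9 + 7 = 16, A[0][2] + B[2][1] = 5 + -4 = 1) = 1 (attained at k = 2)
  C[0][2] = min over k of (A[0][0] + B[0][2] = 9 + 0 = 9, A[0][1] + B[1][2] = 9 + 9 = 18, A[0][2] + B[2][2] = 5 + -2 = 3) = 3 (attained at k = 2)
  C[1][0] = min over k of (A[1][0] + B[0][0] = 4 + 2 = 6, A[1][1] + B[1][0] = -4 + -5 = -9, A[1][2] + B[2][0] = -3 + 1 = -2) = -9 (attained at k = 1)
  C[1][1] = min over k of (A[1][0] + B[0][1] = 4 + -4 = 0, A[1][1] + B[1][1] = -4 + 7 = 3, A[1][2] + B[2][1] = -3 + -4 = -7) = -7 (attained at k = 2)
  C[1][2] = min over k of (A[1][0] + B[0][2] = 4 + 0 = 4, A[1][1] + B[1][2] = -4 + 9 = 5, A[1][2] + B[2][2] = -3 + -2 = -5) = -5 (attained at k = 2)
  C[2][0] = min over k of (A[2][0] + B[0][0] = -4 + 2 = -2, A[2][1] + B[1][0] = -2 + -5 = -7, A[2][2] + B[2][0] = -5 + 1 = -4) = -7 (attained at k = 1)
  C[2][1] = min over k of (A[2][0] + B[0][1] = -4 + -4 = -8, A[2][1] + B[1][1] = -2 + 7 = 5, A[2][2] + B[2][1] = -5 + -4 = -9) = -9 (attained at k = 2)
  C[2][2] = min over k of (A[2][0] + B[0][2] = -4 + 0 = -4, A[2][1] + B[1][2] = -2 + 9 = 7, A[2][2] + B[2][2] = -5 + -2 = -7) = -7 (attained at k = 2)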